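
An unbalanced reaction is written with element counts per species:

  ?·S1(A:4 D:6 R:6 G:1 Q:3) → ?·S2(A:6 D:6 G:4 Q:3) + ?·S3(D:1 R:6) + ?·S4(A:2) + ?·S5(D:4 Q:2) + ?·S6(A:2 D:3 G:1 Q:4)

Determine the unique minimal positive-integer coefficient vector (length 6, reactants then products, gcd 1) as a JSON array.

A: 5·4 = 20 | 1·6+5·0+6·2+4·0+1·2 = 20
D: 5·6 = 30 | 1·6+5·1+6·0+4·4+1·3 = 30
R: 5·6 = 30 | 1·0+5·6+6·0+4·0+1·0 = 30
G: 5·1 = 5 | 1·4+5·0+6·0+4·0+1·1 = 5
Q: 5·3 = 15 | 1·3+5·0+6·0+4·2+1·4 = 15
gcd(5,1,5,6,4,1) = 1

Coefficients: [5, 1, 5, 6, 4, 1]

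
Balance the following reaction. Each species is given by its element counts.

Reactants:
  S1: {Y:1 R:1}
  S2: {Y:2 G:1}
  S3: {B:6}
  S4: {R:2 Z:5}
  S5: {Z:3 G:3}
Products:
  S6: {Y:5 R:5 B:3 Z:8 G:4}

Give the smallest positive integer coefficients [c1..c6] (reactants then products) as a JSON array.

Coefficients: [6, 2, 1, 2, 2, 2]

Y: 6·1+2·2+1·0+2·0+2·0 = 10 | 2·5 = 10
R: 6·1+2·0+1·0+2·2+2·0 = 10 | 2·5 = 10
B: 6·0+2·0+1·6+2·0+2·0 = 6 | 2·3 = 6
Z: 6·0+2·0+1·0+2·5+2·3 = 16 | 2·8 = 16
G: 6·0+2·1+1·0+2·0+2·3 = 8 | 2·4 = 8
gcd(6,2,1,2,2,2) = 1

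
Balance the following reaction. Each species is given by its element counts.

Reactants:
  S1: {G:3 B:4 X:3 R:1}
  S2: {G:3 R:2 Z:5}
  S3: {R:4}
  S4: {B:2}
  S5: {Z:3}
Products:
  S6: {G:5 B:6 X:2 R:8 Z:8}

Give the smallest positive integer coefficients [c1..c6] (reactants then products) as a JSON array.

Coefficients: [2, 3, 4, 5, 3, 3]

G: 2·3+3·3+4·0+5·0+3·0 = 15 | 3·5 = 15
B: 2·4+3·0+4·0+5·2+3·0 = 18 | 3·6 = 18
X: 2·3+3·0+4·0+5·0+3·0 = 6 | 3·2 = 6
R: 2·1+3·2+4·4+5·0+3·0 = 24 | 3·8 = 24
Z: 2·0+3·5+4·0+5·0+3·3 = 24 | 3·8 = 24
gcd(2,3,4,5,3,3) = 1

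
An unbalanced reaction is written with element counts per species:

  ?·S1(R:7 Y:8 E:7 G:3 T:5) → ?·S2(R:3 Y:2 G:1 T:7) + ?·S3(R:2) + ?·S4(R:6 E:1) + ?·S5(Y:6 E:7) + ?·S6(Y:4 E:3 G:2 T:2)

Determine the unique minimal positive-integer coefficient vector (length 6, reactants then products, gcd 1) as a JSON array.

R: 3·7 = 21 | 1·3+3·2+2·6+1·0+4·0 = 21
Y: 3·8 = 24 | 1·2+3·0+2·0+1·6+4·4 = 24
E: 3·7 = 21 | 1·0+3·0+2·1+1·7+4·3 = 21
G: 3·3 = 9 | 1·1+3·0+2·0+1·0+4·2 = 9
T: 3·5 = 15 | 1·7+3·0+2·0+1·0+4·2 = 15
gcd(3,1,3,2,1,4) = 1

Coefficients: [3, 1, 3, 2, 1, 4]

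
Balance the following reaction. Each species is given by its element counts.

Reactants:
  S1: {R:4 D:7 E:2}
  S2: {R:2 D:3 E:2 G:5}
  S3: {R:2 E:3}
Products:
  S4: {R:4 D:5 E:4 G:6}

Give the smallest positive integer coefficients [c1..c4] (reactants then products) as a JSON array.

Coefficients: [1, 6, 2, 5]

R: 1·4+6·2+2·2 = 20 | 5·4 = 20
D: 1·7+6·3+2·0 = 25 | 5·5 = 25
E: 1·2+6·2+2·3 = 20 | 5·4 = 20
G: 1·0+6·5+2·0 = 30 | 5·6 = 30
gcd(1,6,2,5) = 1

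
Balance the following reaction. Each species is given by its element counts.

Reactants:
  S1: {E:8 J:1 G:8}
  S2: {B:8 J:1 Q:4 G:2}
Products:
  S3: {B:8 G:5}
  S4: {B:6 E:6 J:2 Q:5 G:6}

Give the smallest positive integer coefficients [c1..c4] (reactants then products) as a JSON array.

B: 3·0+5·8 = 40 | 2·8+4·6 = 40
E: 3·8+5·0 = 24 | 2·0+4·6 = 24
J: 3·1+5·1 = 8 | 2·0+4·2 = 8
Q: 3·0+5·4 = 20 | 2·0+4·5 = 20
G: 3·8+5·2 = 34 | 2·5+4·6 = 34
gcd(3,5,2,4) = 1

Coefficients: [3, 5, 2, 4]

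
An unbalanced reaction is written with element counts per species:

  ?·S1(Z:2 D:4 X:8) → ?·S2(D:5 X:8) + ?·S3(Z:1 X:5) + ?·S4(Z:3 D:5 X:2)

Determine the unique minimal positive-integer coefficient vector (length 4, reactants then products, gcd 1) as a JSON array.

Coefficients: [5, 2, 4, 2]

Z: 5·2 = 10 | 2·0+4·1+2·3 = 10
D: 5·4 = 20 | 2·5+4·0+2·5 = 20
X: 5·8 = 40 | 2·8+4·5+2·2 = 40
gcd(5,2,4,2) = 1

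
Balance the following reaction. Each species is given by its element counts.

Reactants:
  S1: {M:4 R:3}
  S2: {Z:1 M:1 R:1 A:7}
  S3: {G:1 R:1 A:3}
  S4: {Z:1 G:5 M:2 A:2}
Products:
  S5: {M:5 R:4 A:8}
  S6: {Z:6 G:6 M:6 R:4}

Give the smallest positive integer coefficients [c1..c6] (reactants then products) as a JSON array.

Coefficients: [6, 5, 1, 1, 5, 1]

Z: 6·0+5·1+1·0+1·1 = 6 | 5·0+1·6 = 6
G: 6·0+5·0+1·1+1·5 = 6 | 5·0+1·6 = 6
M: 6·4+5·1+1·0+1·2 = 31 | 5·5+1·6 = 31
R: 6·3+5·1+1·1+1·0 = 24 | 5·4+1·4 = 24
A: 6·0+5·7+1·3+1·2 = 40 | 5·8+1·0 = 40
gcd(6,5,1,1,5,1) = 1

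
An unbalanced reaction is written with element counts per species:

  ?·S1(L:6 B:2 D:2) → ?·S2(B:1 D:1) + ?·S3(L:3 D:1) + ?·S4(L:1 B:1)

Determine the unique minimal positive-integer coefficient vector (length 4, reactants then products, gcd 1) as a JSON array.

Coefficients: [2, 1, 3, 3]

L: 2·6 = 12 | 1·0+3·3+3·1 = 12
B: 2·2 = 4 | 1·1+3·0+3·1 = 4
D: 2·2 = 4 | 1·1+3·1+3·0 = 4
gcd(2,1,3,3) = 1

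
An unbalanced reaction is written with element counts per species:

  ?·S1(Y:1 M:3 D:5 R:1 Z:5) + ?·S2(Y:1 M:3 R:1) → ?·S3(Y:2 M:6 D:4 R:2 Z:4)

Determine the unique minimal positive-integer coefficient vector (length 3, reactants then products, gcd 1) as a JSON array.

Coefficients: [4, 6, 5]

Y: 4·1+6·1 = 10 | 5·2 = 10
M: 4·3+6·3 = 30 | 5·6 = 30
D: 4·5+6·0 = 20 | 5·4 = 20
R: 4·1+6·1 = 10 | 5·2 = 10
Z: 4·5+6·0 = 20 | 5·4 = 20
gcd(4,6,5) = 1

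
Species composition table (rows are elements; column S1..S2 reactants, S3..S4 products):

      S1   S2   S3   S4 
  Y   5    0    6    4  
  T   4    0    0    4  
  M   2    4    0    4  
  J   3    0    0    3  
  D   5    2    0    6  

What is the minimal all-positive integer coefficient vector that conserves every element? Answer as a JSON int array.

Y: 6·5+3·0 = 30 | 1·6+6·4 = 30
T: 6·4+3·0 = 24 | 1·0+6·4 = 24
M: 6·2+3·4 = 24 | 1·0+6·4 = 24
J: 6·3+3·0 = 18 | 1·0+6·3 = 18
D: 6·5+3·2 = 36 | 1·0+6·6 = 36
gcd(6,3,1,6) = 1

Coefficients: [6, 3, 1, 6]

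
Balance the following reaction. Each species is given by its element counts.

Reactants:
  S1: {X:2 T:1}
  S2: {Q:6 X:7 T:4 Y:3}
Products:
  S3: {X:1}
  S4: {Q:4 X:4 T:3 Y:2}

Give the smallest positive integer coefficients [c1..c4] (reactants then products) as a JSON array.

Q: 1·0+2·6 = 12 | 4·0+3·4 = 12
X: 1·2+2·7 = 16 | 4·1+3·4 = 16
T: 1·1+2·4 = 9 | 4·0+3·3 = 9
Y: 1·0+2·3 = 6 | 4·0+3·2 = 6
gcd(1,2,4,3) = 1

Coefficients: [1, 2, 4, 3]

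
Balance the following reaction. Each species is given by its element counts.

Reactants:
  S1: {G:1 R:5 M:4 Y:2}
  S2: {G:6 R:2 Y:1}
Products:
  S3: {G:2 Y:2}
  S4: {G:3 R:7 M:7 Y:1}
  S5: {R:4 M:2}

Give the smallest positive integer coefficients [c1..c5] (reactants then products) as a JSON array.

G: 6·1+2·6 = 18 | 6·2+2·3+5·0 = 18
R: 6·5+2·2 = 34 | 6·0+2·7+5·4 = 34
M: 6·4+2·0 = 24 | 6·0+2·7+5·2 = 24
Y: 6·2+2·1 = 14 | 6·2+2·1+5·0 = 14
gcd(6,2,6,2,5) = 1

Coefficients: [6, 2, 6, 2, 5]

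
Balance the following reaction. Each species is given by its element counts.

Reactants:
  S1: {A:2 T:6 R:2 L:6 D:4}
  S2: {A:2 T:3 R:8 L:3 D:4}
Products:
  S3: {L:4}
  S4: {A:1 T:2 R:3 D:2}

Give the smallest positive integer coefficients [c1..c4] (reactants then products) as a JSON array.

A: 1·2+2·2 = 6 | 3·0+6·1 = 6
T: 1·6+2·3 = 12 | 3·0+6·2 = 12
R: 1·2+2·8 = 18 | 3·0+6·3 = 18
L: 1·6+2·3 = 12 | 3·4+6·0 = 12
D: 1·4+2·4 = 12 | 3·0+6·2 = 12
gcd(1,2,3,6) = 1

Coefficients: [1, 2, 3, 6]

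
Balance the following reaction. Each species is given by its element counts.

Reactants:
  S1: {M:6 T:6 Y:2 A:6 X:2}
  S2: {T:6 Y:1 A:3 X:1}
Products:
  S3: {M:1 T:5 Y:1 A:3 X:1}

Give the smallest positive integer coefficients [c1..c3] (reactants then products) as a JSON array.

M: 1·6+4·0 = 6 | 6·1 = 6
T: 1·6+4·6 = 30 | 6·5 = 30
Y: 1·2+4·1 = 6 | 6·1 = 6
A: 1·6+4·3 = 18 | 6·3 = 18
X: 1·2+4·1 = 6 | 6·1 = 6
gcd(1,4,6) = 1

Coefficients: [1, 4, 6]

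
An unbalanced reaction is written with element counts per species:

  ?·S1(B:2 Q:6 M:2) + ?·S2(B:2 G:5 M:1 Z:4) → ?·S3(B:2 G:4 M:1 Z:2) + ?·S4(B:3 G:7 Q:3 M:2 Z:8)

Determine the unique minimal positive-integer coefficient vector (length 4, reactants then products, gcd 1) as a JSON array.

B: 1·2+6·2 = 14 | 4·2+2·3 = 14
G: 1·0+6·5 = 30 | 4·4+2·7 = 30
Q: 1·6+6·0 = 6 | 4·0+2·3 = 6
M: 1·2+6·1 = 8 | 4·1+2·2 = 8
Z: 1·0+6·4 = 24 | 4·2+2·8 = 24
gcd(1,6,4,2) = 1

Coefficients: [1, 6, 4, 2]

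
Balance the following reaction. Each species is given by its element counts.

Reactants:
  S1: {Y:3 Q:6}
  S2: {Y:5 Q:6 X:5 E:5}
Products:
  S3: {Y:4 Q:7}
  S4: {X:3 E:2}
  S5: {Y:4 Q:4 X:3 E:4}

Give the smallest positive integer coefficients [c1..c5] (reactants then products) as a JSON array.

Y: 2·3+6·5 = 36 | 4·4+5·0+5·4 = 36
Q: 2·6+6·6 = 48 | 4·7+5·0+5·4 = 48
X: 2·0+6·5 = 30 | 4·0+5·3+5·3 = 30
E: 2·0+6·5 = 30 | 4·0+5·2+5·4 = 30
gcd(2,6,4,5,5) = 1

Coefficients: [2, 6, 4, 5, 5]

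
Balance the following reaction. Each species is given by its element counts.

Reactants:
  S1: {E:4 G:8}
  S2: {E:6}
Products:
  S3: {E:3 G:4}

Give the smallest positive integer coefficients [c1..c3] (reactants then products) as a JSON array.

E: 3·4+1·6 = 18 | 6·3 = 18
G: 3·8+1·0 = 24 | 6·4 = 24
gcd(3,1,6) = 1

Coefficients: [3, 1, 6]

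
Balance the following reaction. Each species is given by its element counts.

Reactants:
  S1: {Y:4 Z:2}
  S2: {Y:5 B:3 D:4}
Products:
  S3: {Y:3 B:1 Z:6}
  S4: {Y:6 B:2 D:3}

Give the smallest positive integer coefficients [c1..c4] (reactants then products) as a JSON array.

Y: 3·4+3·5 = 27 | 1·3+4·6 = 27
B: 3·0+3·3 = 9 | 1·1+4·2 = 9
D: 3·0+3·4 = 12 | 1·0+4·3 = 12
Z: 3·2+3·0 = 6 | 1·6+4·0 = 6
gcd(3,3,1,4) = 1

Coefficients: [3, 3, 1, 4]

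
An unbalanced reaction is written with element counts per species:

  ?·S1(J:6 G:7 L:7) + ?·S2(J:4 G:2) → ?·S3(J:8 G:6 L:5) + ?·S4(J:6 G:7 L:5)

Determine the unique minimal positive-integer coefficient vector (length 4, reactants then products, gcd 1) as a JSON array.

J: 5·6+5·4 = 50 | 4·8+3·6 = 50
G: 5·7+5·2 = 45 | 4·6+3·7 = 45
L: 5·7+5·0 = 35 | 4·5+3·5 = 35
gcd(5,5,4,3) = 1

Coefficients: [5, 5, 4, 3]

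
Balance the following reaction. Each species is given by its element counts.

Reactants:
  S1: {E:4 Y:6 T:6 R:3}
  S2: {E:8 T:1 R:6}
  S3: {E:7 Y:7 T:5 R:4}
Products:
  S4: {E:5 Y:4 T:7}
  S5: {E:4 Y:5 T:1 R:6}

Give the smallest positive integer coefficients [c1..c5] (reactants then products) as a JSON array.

Coefficients: [4, 1, 3, 5, 5]

E: 4·4+1·8+3·7 = 45 | 5·5+5·4 = 45
Y: 4·6+1·0+3·7 = 45 | 5·4+5·5 = 45
T: 4·6+1·1+3·5 = 40 | 5·7+5·1 = 40
R: 4·3+1·6+3·4 = 30 | 5·0+5·6 = 30
gcd(4,1,3,5,5) = 1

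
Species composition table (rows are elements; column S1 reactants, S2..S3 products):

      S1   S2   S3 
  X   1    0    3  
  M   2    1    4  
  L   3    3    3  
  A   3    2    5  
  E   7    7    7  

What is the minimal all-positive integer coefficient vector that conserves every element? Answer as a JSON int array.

Coefficients: [3, 2, 1]

X: 3·1 = 3 | 2·0+1·3 = 3
M: 3·2 = 6 | 2·1+1·4 = 6
L: 3·3 = 9 | 2·3+1·3 = 9
A: 3·3 = 9 | 2·2+1·5 = 9
E: 3·7 = 21 | 2·7+1·7 = 21
gcd(3,2,1) = 1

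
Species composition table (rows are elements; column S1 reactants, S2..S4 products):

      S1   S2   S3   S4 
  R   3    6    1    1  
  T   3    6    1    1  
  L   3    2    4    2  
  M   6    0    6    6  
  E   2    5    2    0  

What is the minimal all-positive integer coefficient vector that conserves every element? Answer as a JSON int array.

R: 6·3 = 18 | 2·6+1·1+5·1 = 18
T: 6·3 = 18 | 2·6+1·1+5·1 = 18
L: 6·3 = 18 | 2·2+1·4+5·2 = 18
M: 6·6 = 36 | 2·0+1·6+5·6 = 36
E: 6·2 = 12 | 2·5+1·2+5·0 = 12
gcd(6,2,1,5) = 1

Coefficients: [6, 2, 1, 5]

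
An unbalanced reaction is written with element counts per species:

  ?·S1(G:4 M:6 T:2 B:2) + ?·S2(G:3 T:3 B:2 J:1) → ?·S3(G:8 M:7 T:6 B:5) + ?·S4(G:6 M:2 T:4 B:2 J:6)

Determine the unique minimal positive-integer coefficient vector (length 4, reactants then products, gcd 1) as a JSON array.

Coefficients: [5, 6, 4, 1]

G: 5·4+6·3 = 38 | 4·8+1·6 = 38
M: 5·6+6·0 = 30 | 4·7+1·2 = 30
T: 5·2+6·3 = 28 | 4·6+1·4 = 28
B: 5·2+6·2 = 22 | 4·5+1·2 = 22
J: 5·0+6·1 = 6 | 4·0+1·6 = 6
gcd(5,6,4,1) = 1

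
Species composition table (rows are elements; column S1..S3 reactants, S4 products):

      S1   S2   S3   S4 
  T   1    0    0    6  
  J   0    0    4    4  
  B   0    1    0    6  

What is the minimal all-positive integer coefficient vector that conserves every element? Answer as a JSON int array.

T: 6·1+6·0+1·0 = 6 | 1·6 = 6
J: 6·0+6·0+1·4 = 4 | 1·4 = 4
B: 6·0+6·1+1·0 = 6 | 1·6 = 6
gcd(6,6,1,1) = 1

Coefficients: [6, 6, 1, 1]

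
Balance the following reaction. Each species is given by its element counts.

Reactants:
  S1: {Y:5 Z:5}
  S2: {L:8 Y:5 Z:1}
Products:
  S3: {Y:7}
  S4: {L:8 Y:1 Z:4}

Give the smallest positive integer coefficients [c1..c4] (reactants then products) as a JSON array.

L: 3·0+5·8 = 40 | 5·0+5·8 = 40
Y: 3·5+5·5 = 40 | 5·7+5·1 = 40
Z: 3·5+5·1 = 20 | 5·0+5·4 = 20
gcd(3,5,5,5) = 1

Coefficients: [3, 5, 5, 5]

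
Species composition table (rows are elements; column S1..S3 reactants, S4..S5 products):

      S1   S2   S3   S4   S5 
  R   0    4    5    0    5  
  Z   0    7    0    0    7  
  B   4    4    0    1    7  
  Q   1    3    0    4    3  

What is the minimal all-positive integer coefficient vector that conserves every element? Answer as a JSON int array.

Coefficients: [4, 5, 1, 1, 5]

R: 4·0+5·4+1·5 = 25 | 1·0+5·5 = 25
Z: 4·0+5·7+1·0 = 35 | 1·0+5·7 = 35
B: 4·4+5·4+1·0 = 36 | 1·1+5·7 = 36
Q: 4·1+5·3+1·0 = 19 | 1·4+5·3 = 19
gcd(4,5,1,1,5) = 1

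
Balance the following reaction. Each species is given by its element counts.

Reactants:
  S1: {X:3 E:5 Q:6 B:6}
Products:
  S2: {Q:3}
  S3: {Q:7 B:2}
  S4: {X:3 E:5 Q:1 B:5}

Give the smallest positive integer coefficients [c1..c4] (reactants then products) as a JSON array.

X: 2·3 = 6 | 1·0+1·0+2·3 = 6
E: 2·5 = 10 | 1·0+1·0+2·5 = 10
Q: 2·6 = 12 | 1·3+1·7+2·1 = 12
B: 2·6 = 12 | 1·0+1·2+2·5 = 12
gcd(2,1,1,2) = 1

Coefficients: [2, 1, 1, 2]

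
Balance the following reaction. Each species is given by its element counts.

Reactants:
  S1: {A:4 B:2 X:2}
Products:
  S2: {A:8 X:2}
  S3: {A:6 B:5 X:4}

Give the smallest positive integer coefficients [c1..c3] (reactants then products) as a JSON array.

Coefficients: [5, 1, 2]

A: 5·4 = 20 | 1·8+2·6 = 20
B: 5·2 = 10 | 1·0+2·5 = 10
X: 5·2 = 10 | 1·2+2·4 = 10
gcd(5,1,2) = 1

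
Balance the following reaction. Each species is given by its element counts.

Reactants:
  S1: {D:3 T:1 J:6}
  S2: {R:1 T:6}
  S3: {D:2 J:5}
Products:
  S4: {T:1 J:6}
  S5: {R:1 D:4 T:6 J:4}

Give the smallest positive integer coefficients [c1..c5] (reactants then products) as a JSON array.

Coefficients: [4, 5, 4, 4, 5]

R: 4·0+5·1+4·0 = 5 | 4·0+5·1 = 5
D: 4·3+5·0+4·2 = 20 | 4·0+5·4 = 20
T: 4·1+5·6+4·0 = 34 | 4·1+5·6 = 34
J: 4·6+5·0+4·5 = 44 | 4·6+5·4 = 44
gcd(4,5,4,4,5) = 1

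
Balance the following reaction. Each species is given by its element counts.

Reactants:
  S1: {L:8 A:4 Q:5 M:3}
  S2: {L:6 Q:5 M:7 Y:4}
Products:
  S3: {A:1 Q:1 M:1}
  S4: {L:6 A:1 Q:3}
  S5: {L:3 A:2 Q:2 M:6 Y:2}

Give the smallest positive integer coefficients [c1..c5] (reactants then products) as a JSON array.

Coefficients: [3, 1, 4, 4, 2]

L: 3·8+1·6 = 30 | 4·0+4·6+2·3 = 30
A: 3·4+1·0 = 12 | 4·1+4·1+2·2 = 12
Q: 3·5+1·5 = 20 | 4·1+4·3+2·2 = 20
M: 3·3+1·7 = 16 | 4·1+4·0+2·6 = 16
Y: 3·0+1·4 = 4 | 4·0+4·0+2·2 = 4
gcd(3,1,4,4,2) = 1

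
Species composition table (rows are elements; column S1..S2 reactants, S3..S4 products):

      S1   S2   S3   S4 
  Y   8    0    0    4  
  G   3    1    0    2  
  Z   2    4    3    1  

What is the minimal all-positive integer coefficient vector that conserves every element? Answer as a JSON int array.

Coefficients: [3, 3, 4, 6]

Y: 3·8+3·0 = 24 | 4·0+6·4 = 24
G: 3·3+3·1 = 12 | 4·0+6·2 = 12
Z: 3·2+3·4 = 18 | 4·3+6·1 = 18
gcd(3,3,4,6) = 1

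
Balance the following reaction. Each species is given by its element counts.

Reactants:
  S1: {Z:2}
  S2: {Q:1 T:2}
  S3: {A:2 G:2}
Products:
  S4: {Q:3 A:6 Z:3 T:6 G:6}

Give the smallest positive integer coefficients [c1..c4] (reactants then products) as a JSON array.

Coefficients: [3, 6, 6, 2]

Q: 3·0+6·1+6·0 = 6 | 2·3 = 6
A: 3·0+6·0+6·2 = 12 | 2·6 = 12
Z: 3·2+6·0+6·0 = 6 | 2·3 = 6
T: 3·0+6·2+6·0 = 12 | 2·6 = 12
G: 3·0+6·0+6·2 = 12 | 2·6 = 12
gcd(3,6,6,2) = 1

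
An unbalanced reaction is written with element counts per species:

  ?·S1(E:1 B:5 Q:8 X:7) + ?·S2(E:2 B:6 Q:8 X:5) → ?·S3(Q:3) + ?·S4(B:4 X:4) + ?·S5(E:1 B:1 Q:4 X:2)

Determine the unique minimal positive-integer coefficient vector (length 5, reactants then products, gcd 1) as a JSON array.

E: 3·1+1·2 = 5 | 4·0+4·0+5·1 = 5
B: 3·5+1·6 = 21 | 4·0+4·4+5·1 = 21
Q: 3·8+1·8 = 32 | 4·3+4·0+5·4 = 32
X: 3·7+1·5 = 26 | 4·0+4·4+5·2 = 26
gcd(3,1,4,4,5) = 1

Coefficients: [3, 1, 4, 4, 5]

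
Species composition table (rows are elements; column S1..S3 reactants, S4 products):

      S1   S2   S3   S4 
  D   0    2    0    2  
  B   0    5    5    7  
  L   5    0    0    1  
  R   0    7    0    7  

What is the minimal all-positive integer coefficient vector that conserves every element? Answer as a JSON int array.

D: 1·0+5·2+2·0 = 10 | 5·2 = 10
B: 1·0+5·5+2·5 = 35 | 5·7 = 35
L: 1·5+5·0+2·0 = 5 | 5·1 = 5
R: 1·0+5·7+2·0 = 35 | 5·7 = 35
gcd(1,5,2,5) = 1

Coefficients: [1, 5, 2, 5]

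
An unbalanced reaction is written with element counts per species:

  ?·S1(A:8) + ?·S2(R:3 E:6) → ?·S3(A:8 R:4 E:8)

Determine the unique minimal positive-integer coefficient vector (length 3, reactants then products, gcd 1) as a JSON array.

A: 3·8+4·0 = 24 | 3·8 = 24
R: 3·0+4·3 = 12 | 3·4 = 12
E: 3·0+4·6 = 24 | 3·8 = 24
gcd(3,4,3) = 1

Coefficients: [3, 4, 3]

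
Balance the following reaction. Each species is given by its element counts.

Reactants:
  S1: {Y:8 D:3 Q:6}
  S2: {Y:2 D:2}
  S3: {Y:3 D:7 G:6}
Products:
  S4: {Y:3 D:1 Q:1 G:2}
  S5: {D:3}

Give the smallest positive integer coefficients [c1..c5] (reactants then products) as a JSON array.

Y: 1·8+2·2+2·3 = 18 | 6·3+5·0 = 18
D: 1·3+2·2+2·7 = 21 | 6·1+5·3 = 21
Q: 1·6+2·0+2·0 = 6 | 6·1+5·0 = 6
G: 1·0+2·0+2·6 = 12 | 6·2+5·0 = 12
gcd(1,2,2,6,5) = 1

Coefficients: [1, 2, 2, 6, 5]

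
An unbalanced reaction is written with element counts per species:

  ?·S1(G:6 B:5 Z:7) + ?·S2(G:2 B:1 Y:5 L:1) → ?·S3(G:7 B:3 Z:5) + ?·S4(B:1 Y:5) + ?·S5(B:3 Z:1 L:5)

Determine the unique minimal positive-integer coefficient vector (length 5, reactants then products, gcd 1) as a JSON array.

Coefficients: [3, 5, 4, 5, 1]

G: 3·6+5·2 = 28 | 4·7+5·0+1·0 = 28
B: 3·5+5·1 = 20 | 4·3+5·1+1·3 = 20
Z: 3·7+5·0 = 21 | 4·5+5·0+1·1 = 21
Y: 3·0+5·5 = 25 | 4·0+5·5+1·0 = 25
L: 3·0+5·1 = 5 | 4·0+5·0+1·5 = 5
gcd(3,5,4,5,1) = 1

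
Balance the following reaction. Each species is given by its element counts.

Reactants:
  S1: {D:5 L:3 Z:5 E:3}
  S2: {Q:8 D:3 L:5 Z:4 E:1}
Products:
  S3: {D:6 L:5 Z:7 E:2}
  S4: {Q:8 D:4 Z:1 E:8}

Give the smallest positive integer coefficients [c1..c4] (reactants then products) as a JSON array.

Coefficients: [5, 1, 4, 1]

Q: 5·0+1·8 = 8 | 4·0+1·8 = 8
D: 5·5+1·3 = 28 | 4·6+1·4 = 28
L: 5·3+1·5 = 20 | 4·5+1·0 = 20
Z: 5·5+1·4 = 29 | 4·7+1·1 = 29
E: 5·3+1·1 = 16 | 4·2+1·8 = 16
gcd(5,1,4,1) = 1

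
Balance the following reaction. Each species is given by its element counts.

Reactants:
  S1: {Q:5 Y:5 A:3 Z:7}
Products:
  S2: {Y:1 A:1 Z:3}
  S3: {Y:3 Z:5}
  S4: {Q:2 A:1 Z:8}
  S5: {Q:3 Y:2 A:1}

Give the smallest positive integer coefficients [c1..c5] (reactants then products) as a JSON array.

Coefficients: [4, 5, 1, 1, 6]

Q: 4·5 = 20 | 5·0+1·0+1·2+6·3 = 20
Y: 4·5 = 20 | 5·1+1·3+1·0+6·2 = 20
A: 4·3 = 12 | 5·1+1·0+1·1+6·1 = 12
Z: 4·7 = 28 | 5·3+1·5+1·8+6·0 = 28
gcd(4,5,1,1,6) = 1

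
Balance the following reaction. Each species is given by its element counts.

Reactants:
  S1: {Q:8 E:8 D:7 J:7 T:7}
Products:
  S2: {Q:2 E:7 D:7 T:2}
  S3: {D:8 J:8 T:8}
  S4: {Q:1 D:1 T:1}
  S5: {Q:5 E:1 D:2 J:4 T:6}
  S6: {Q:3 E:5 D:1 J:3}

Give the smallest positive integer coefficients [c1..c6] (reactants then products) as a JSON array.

Coefficients: [6, 2, 1, 6, 4, 6]

Q: 6·8 = 48 | 2·2+1·0+6·1+4·5+6·3 = 48
E: 6·8 = 48 | 2·7+1·0+6·0+4·1+6·5 = 48
D: 6·7 = 42 | 2·7+1·8+6·1+4·2+6·1 = 42
J: 6·7 = 42 | 2·0+1·8+6·0+4·4+6·3 = 42
T: 6·7 = 42 | 2·2+1·8+6·1+4·6+6·0 = 42
gcd(6,2,1,6,4,6) = 1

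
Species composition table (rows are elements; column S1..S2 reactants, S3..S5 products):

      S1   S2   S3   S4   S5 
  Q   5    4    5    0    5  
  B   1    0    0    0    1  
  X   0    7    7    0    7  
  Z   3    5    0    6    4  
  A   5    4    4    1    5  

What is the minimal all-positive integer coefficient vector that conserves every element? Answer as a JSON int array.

Coefficients: [1, 5, 4, 4, 1]

Q: 1·5+5·4 = 25 | 4·5+4·0+1·5 = 25
B: 1·1+5·0 = 1 | 4·0+4·0+1·1 = 1
X: 1·0+5·7 = 35 | 4·7+4·0+1·7 = 35
Z: 1·3+5·5 = 28 | 4·0+4·6+1·4 = 28
A: 1·5+5·4 = 25 | 4·4+4·1+1·5 = 25
gcd(1,5,4,4,1) = 1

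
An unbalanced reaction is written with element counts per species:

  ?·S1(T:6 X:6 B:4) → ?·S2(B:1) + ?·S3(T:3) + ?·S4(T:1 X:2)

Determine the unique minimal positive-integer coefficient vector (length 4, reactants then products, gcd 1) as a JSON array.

Coefficients: [1, 4, 1, 3]

T: 1·6 = 6 | 4·0+1·3+3·1 = 6
X: 1·6 = 6 | 4·0+1·0+3·2 = 6
B: 1·4 = 4 | 4·1+1·0+3·0 = 4
gcd(1,4,1,3) = 1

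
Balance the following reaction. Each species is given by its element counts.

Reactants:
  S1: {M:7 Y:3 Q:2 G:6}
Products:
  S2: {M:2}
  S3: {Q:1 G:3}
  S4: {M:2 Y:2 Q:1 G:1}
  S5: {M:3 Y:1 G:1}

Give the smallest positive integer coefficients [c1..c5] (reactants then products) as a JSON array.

Coefficients: [4, 2, 5, 3, 6]

M: 4·7 = 28 | 2·2+5·0+3·2+6·3 = 28
Y: 4·3 = 12 | 2·0+5·0+3·2+6·1 = 12
Q: 4·2 = 8 | 2·0+5·1+3·1+6·0 = 8
G: 4·6 = 24 | 2·0+5·3+3·1+6·1 = 24
gcd(4,2,5,3,6) = 1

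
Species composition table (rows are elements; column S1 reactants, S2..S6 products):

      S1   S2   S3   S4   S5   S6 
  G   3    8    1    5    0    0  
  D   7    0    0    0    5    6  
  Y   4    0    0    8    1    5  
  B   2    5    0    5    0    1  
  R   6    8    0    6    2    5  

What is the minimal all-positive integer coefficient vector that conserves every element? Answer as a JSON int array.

G: 6·3 = 18 | 1·8+5·1+1·5+6·0+2·0 = 18
D: 6·7 = 42 | 1·0+5·0+1·0+6·5+2·6 = 42
Y: 6·4 = 24 | 1·0+5·0+1·8+6·1+2·5 = 24
B: 6·2 = 12 | 1·5+5·0+1·5+6·0+2·1 = 12
R: 6·6 = 36 | 1·8+5·0+1·6+6·2+2·5 = 36
gcd(6,1,5,1,6,2) = 1

Coefficients: [6, 1, 5, 1, 6, 2]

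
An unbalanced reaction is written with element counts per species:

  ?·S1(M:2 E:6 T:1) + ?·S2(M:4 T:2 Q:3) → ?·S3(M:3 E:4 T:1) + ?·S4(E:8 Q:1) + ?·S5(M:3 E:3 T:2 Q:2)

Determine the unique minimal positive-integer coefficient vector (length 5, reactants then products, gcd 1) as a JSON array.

Coefficients: [6, 3, 4, 1, 4]

M: 6·2+3·4 = 24 | 4·3+1·0+4·3 = 24
E: 6·6+3·0 = 36 | 4·4+1·8+4·3 = 36
T: 6·1+3·2 = 12 | 4·1+1·0+4·2 = 12
Q: 6·0+3·3 = 9 | 4·0+1·1+4·2 = 9
gcd(6,3,4,1,4) = 1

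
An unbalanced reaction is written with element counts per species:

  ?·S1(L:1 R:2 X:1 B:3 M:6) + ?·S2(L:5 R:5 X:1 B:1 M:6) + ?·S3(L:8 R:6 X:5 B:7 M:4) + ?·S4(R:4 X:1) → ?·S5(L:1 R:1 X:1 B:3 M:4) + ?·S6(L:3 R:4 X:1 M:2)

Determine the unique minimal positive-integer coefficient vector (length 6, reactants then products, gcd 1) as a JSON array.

Coefficients: [3, 2, 1, 1, 6, 5]

L: 3·1+2·5+1·8+1·0 = 21 | 6·1+5·3 = 21
R: 3·2+2·5+1·6+1·4 = 26 | 6·1+5·4 = 26
X: 3·1+2·1+1·5+1·1 = 11 | 6·1+5·1 = 11
B: 3·3+2·1+1·7+1·0 = 18 | 6·3+5·0 = 18
M: 3·6+2·6+1·4+1·0 = 34 | 6·4+5·2 = 34
gcd(3,2,1,1,6,5) = 1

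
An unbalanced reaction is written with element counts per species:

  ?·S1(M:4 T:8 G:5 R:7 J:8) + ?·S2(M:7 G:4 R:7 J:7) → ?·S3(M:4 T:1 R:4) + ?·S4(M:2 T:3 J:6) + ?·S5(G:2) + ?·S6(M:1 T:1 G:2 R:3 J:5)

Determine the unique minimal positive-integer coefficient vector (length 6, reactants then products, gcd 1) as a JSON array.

M: 2·4+3·7 = 29 | 5·4+2·2+6·0+5·1 = 29
T: 2·8+3·0 = 16 | 5·1+2·3+6·0+5·1 = 16
G: 2·5+3·4 = 22 | 5·0+2·0+6·2+5·2 = 22
R: 2·7+3·7 = 35 | 5·4+2·0+6·0+5·3 = 35
J: 2·8+3·7 = 37 | 5·0+2·6+6·0+5·5 = 37
gcd(2,3,5,2,6,5) = 1

Coefficients: [2, 3, 5, 2, 6, 5]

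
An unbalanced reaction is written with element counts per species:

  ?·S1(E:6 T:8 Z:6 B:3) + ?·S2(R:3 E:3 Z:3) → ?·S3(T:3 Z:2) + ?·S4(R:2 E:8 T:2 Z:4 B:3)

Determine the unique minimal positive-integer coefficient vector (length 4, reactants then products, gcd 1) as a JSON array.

R: 3·0+2·3 = 6 | 6·0+3·2 = 6
E: 3·6+2·3 = 24 | 6·0+3·8 = 24
T: 3·8+2·0 = 24 | 6·3+3·2 = 24
Z: 3·6+2·3 = 24 | 6·2+3·4 = 24
B: 3·3+2·0 = 9 | 6·0+3·3 = 9
gcd(3,2,6,3) = 1

Coefficients: [3, 2, 6, 3]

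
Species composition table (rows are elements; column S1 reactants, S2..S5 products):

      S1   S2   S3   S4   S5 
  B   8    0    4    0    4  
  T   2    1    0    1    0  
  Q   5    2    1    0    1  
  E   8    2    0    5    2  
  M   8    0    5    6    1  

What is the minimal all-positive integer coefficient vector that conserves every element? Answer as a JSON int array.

B: 4·8 = 32 | 6·0+3·4+2·0+5·4 = 32
T: 4·2 = 8 | 6·1+3·0+2·1+5·0 = 8
Q: 4·5 = 20 | 6·2+3·1+2·0+5·1 = 20
E: 4·8 = 32 | 6·2+3·0+2·5+5·2 = 32
M: 4·8 = 32 | 6·0+3·5+2·6+5·1 = 32
gcd(4,6,3,2,5) = 1

Coefficients: [4, 6, 3, 2, 5]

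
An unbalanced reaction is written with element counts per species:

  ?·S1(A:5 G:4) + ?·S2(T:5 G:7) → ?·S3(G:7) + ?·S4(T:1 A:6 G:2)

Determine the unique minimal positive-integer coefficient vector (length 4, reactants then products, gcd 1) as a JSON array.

T: 6·0+1·5 = 5 | 3·0+5·1 = 5
A: 6·5+1·0 = 30 | 3·0+5·6 = 30
G: 6·4+1·7 = 31 | 3·7+5·2 = 31
gcd(6,1,3,5) = 1

Coefficients: [6, 1, 3, 5]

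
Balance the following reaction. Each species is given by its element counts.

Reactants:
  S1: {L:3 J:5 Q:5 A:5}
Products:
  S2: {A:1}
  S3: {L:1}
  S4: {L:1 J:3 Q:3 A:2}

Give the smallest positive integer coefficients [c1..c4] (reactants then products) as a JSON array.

L: 3·3 = 9 | 5·0+4·1+5·1 = 9
J: 3·5 = 15 | 5·0+4·0+5·3 = 15
Q: 3·5 = 15 | 5·0+4·0+5·3 = 15
A: 3·5 = 15 | 5·1+4·0+5·2 = 15
gcd(3,5,4,5) = 1

Coefficients: [3, 5, 4, 5]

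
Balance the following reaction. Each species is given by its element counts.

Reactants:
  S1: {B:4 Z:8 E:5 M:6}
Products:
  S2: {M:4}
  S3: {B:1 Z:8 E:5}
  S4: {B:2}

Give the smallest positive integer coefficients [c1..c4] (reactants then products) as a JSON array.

Coefficients: [2, 3, 2, 3]

B: 2·4 = 8 | 3·0+2·1+3·2 = 8
Z: 2·8 = 16 | 3·0+2·8+3·0 = 16
E: 2·5 = 10 | 3·0+2·5+3·0 = 10
M: 2·6 = 12 | 3·4+2·0+3·0 = 12
gcd(2,3,2,3) = 1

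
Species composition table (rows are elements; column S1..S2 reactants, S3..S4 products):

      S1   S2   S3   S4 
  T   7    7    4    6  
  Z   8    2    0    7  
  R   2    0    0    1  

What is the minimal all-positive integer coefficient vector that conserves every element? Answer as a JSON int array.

T: 1·7+3·7 = 28 | 4·4+2·6 = 28
Z: 1·8+3·2 = 14 | 4·0+2·7 = 14
R: 1·2+3·0 = 2 | 4·0+2·1 = 2
gcd(1,3,4,2) = 1

Coefficients: [1, 3, 4, 2]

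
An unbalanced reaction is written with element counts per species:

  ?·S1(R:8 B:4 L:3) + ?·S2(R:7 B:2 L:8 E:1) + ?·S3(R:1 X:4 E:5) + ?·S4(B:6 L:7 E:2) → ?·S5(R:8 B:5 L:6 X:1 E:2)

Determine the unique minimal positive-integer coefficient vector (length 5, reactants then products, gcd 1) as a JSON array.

R: 3·8+1·7+1·1+1·0 = 32 | 4·8 = 32
B: 3·4+1·2+1·0+1·6 = 20 | 4·5 = 20
L: 3·3+1·8+1·0+1·7 = 24 | 4·6 = 24
X: 3·0+1·0+1·4+1·0 = 4 | 4·1 = 4
E: 3·0+1·1+1·5+1·2 = 8 | 4·2 = 8
gcd(3,1,1,1,4) = 1

Coefficients: [3, 1, 1, 1, 4]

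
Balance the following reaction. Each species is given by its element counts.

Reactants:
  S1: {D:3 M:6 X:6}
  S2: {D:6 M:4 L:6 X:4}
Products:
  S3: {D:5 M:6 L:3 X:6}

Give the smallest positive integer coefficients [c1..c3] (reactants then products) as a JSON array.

D: 4·3+3·6 = 30 | 6·5 = 30
M: 4·6+3·4 = 36 | 6·6 = 36
L: 4·0+3·6 = 18 | 6·3 = 18
X: 4·6+3·4 = 36 | 6·6 = 36
gcd(4,3,6) = 1

Coefficients: [4, 3, 6]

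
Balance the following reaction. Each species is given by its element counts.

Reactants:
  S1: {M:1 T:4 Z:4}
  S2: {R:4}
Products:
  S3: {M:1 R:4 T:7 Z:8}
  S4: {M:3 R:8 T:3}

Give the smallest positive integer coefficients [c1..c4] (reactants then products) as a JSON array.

Coefficients: [6, 5, 3, 1]

M: 6·1+5·0 = 6 | 3·1+1·3 = 6
R: 6·0+5·4 = 20 | 3·4+1·8 = 20
T: 6·4+5·0 = 24 | 3·7+1·3 = 24
Z: 6·4+5·0 = 24 | 3·8+1·0 = 24
gcd(6,5,3,1) = 1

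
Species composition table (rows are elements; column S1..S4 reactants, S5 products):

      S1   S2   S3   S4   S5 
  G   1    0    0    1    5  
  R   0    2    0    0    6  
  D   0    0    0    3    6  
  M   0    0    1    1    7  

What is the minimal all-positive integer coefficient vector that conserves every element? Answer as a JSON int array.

Coefficients: [3, 3, 5, 2, 1]

G: 3·1+3·0+5·0+2·1 = 5 | 1·5 = 5
R: 3·0+3·2+5·0+2·0 = 6 | 1·6 = 6
D: 3·0+3·0+5·0+2·3 = 6 | 1·6 = 6
M: 3·0+3·0+5·1+2·1 = 7 | 1·7 = 7
gcd(3,3,5,2,1) = 1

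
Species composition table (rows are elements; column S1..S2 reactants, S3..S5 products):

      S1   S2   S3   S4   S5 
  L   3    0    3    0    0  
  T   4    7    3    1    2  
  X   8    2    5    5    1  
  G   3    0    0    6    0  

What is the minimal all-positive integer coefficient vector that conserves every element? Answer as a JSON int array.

Coefficients: [6, 1, 6, 3, 5]

L: 6·3+1·0 = 18 | 6·3+3·0+5·0 = 18
T: 6·4+1·7 = 31 | 6·3+3·1+5·2 = 31
X: 6·8+1·2 = 50 | 6·5+3·5+5·1 = 50
G: 6·3+1·0 = 18 | 6·0+3·6+5·0 = 18
gcd(6,1,6,3,5) = 1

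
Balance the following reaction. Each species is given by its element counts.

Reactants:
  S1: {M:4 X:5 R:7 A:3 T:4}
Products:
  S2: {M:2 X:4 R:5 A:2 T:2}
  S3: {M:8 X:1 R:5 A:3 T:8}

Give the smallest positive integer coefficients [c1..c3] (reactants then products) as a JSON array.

M: 5·4 = 20 | 6·2+1·8 = 20
X: 5·5 = 25 | 6·4+1·1 = 25
R: 5·7 = 35 | 6·5+1·5 = 35
A: 5·3 = 15 | 6·2+1·3 = 15
T: 5·4 = 20 | 6·2+1·8 = 20
gcd(5,6,1) = 1

Coefficients: [5, 6, 1]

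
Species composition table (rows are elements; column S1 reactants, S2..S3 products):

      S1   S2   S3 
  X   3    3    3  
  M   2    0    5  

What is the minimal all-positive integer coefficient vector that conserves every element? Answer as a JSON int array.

Coefficients: [5, 3, 2]

X: 5·3 = 15 | 3·3+2·3 = 15
M: 5·2 = 10 | 3·0+2·5 = 10
gcd(5,3,2) = 1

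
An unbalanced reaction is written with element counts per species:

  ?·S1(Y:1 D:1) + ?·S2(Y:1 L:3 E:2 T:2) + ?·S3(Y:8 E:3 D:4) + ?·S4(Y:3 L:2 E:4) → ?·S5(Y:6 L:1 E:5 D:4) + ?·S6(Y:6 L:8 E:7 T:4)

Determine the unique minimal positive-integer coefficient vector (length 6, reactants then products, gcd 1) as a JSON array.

Coefficients: [4, 6, 1, 4, 2, 3]

Y: 4·1+6·1+1·8+4·3 = 30 | 2·6+3·6 = 30
L: 4·0+6·3+1·0+4·2 = 26 | 2·1+3·8 = 26
E: 4·0+6·2+1·3+4·4 = 31 | 2·5+3·7 = 31
T: 4·0+6·2+1·0+4·0 = 12 | 2·0+3·4 = 12
D: 4·1+6·0+1·4+4·0 = 8 | 2·4+3·0 = 8
gcd(4,6,1,4,2,3) = 1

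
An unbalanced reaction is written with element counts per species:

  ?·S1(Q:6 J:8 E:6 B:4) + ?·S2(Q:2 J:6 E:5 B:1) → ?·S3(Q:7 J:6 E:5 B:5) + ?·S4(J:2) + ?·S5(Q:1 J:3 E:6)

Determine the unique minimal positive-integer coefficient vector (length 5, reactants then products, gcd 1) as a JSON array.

Coefficients: [2, 2, 2, 5, 2]

Q: 2·6+2·2 = 16 | 2·7+5·0+2·1 = 16
J: 2·8+2·6 = 28 | 2·6+5·2+2·3 = 28
E: 2·6+2·5 = 22 | 2·5+5·0+2·6 = 22
B: 2·4+2·1 = 10 | 2·5+5·0+2·0 = 10
gcd(2,2,2,5,2) = 1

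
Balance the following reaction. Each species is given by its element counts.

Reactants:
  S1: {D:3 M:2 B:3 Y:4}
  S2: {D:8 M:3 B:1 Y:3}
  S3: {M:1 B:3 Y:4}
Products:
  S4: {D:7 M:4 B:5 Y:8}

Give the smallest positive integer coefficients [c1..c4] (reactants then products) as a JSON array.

Coefficients: [1, 4, 6, 5]

D: 1·3+4·8+6·0 = 35 | 5·7 = 35
M: 1·2+4·3+6·1 = 20 | 5·4 = 20
B: 1·3+4·1+6·3 = 25 | 5·5 = 25
Y: 1·4+4·3+6·4 = 40 | 5·8 = 40
gcd(1,4,6,5) = 1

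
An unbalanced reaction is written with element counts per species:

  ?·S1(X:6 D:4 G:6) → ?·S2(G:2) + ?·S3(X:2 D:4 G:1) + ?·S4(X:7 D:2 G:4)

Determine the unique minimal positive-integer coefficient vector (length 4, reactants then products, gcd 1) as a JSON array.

X: 3·6 = 18 | 4·0+2·2+2·7 = 18
D: 3·4 = 12 | 4·0+2·4+2·2 = 12
G: 3·6 = 18 | 4·2+2·1+2·4 = 18
gcd(3,4,2,2) = 1

Coefficients: [3, 4, 2, 2]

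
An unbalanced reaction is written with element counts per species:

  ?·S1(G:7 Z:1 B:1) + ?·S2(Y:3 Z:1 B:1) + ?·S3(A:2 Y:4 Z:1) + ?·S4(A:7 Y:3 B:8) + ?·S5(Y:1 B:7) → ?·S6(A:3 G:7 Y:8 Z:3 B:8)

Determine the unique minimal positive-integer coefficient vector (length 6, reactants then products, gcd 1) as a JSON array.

Coefficients: [5, 6, 4, 1, 3, 5]

A: 5·0+6·0+4·2+1·7+3·0 = 15 | 5·3 = 15
G: 5·7+6·0+4·0+1·0+3·0 = 35 | 5·7 = 35
Y: 5·0+6·3+4·4+1·3+3·1 = 40 | 5·8 = 40
Z: 5·1+6·1+4·1+1·0+3·0 = 15 | 5·3 = 15
B: 5·1+6·1+4·0+1·8+3·7 = 40 | 5·8 = 40
gcd(5,6,4,1,3,5) = 1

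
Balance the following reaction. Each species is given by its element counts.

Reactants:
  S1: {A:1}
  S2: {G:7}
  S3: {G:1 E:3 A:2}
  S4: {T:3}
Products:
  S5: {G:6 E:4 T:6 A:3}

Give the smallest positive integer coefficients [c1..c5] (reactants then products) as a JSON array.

Coefficients: [1, 2, 4, 6, 3]

G: 1·0+2·7+4·1+6·0 = 18 | 3·6 = 18
E: 1·0+2·0+4·3+6·0 = 12 | 3·4 = 12
T: 1·0+2·0+4·0+6·3 = 18 | 3·6 = 18
A: 1·1+2·0+4·2+6·0 = 9 | 3·3 = 9
gcd(1,2,4,6,3) = 1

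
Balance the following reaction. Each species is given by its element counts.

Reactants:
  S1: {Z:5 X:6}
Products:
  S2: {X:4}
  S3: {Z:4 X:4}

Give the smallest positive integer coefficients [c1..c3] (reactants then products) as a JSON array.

Z: 4·5 = 20 | 1·0+5·4 = 20
X: 4·6 = 24 | 1·4+5·4 = 24
gcd(4,1,5) = 1

Coefficients: [4, 1, 5]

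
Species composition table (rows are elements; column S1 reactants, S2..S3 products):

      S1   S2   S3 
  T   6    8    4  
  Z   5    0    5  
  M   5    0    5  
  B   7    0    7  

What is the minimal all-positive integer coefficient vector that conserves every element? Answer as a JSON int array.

T: 4·6 = 24 | 1·8+4·4 = 24
Z: 4·5 = 20 | 1·0+4·5 = 20
M: 4·5 = 20 | 1·0+4·5 = 20
B: 4·7 = 28 | 1·0+4·7 = 28
gcd(4,1,4) = 1

Coefficients: [4, 1, 4]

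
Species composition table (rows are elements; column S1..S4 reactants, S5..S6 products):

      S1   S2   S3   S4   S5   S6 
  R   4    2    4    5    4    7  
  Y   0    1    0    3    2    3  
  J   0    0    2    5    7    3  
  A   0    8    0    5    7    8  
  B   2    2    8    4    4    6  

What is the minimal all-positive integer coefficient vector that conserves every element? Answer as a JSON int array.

R: 2·4+4·2+1·4+6·5 = 50 | 2·4+6·7 = 50
Y: 2·0+4·1+1·0+6·3 = 22 | 2·2+6·3 = 22
J: 2·0+4·0+1·2+6·5 = 32 | 2·7+6·3 = 32
A: 2·0+4·8+1·0+6·5 = 62 | 2·7+6·8 = 62
B: 2·2+4·2+1·8+6·4 = 44 | 2·4+6·6 = 44
gcd(2,4,1,6,2,6) = 1

Coefficients: [2, 4, 1, 6, 2, 6]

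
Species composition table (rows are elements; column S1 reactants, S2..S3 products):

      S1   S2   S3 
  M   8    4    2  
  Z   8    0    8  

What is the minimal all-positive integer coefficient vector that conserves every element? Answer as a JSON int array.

M: 2·8 = 16 | 3·4+2·2 = 16
Z: 2·8 = 16 | 3·0+2·8 = 16
gcd(2,3,2) = 1

Coefficients: [2, 3, 2]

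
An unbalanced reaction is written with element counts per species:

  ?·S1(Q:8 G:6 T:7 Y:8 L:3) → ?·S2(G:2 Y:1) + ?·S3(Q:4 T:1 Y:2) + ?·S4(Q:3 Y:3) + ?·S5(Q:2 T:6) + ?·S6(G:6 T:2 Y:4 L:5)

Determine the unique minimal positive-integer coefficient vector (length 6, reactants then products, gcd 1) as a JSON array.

Q: 5·8 = 40 | 6·0+5·4+4·3+4·2+3·0 = 40
G: 5·6 = 30 | 6·2+5·0+4·0+4·0+3·6 = 30
T: 5·7 = 35 | 6·0+5·1+4·0+4·6+3·2 = 35
Y: 5·8 = 40 | 6·1+5·2+4·3+4·0+3·4 = 40
L: 5·3 = 15 | 6·0+5·0+4·0+4·0+3·5 = 15
gcd(5,6,5,4,4,3) = 1

Coefficients: [5, 6, 5, 4, 4, 3]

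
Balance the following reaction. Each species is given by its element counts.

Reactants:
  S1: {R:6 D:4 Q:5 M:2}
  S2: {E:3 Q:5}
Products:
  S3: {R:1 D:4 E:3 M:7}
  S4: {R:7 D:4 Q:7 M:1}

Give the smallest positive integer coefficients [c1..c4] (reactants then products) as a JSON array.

Coefficients: [6, 1, 1, 5]

R: 6·6+1·0 = 36 | 1·1+5·7 = 36
D: 6·4+1·0 = 24 | 1·4+5·4 = 24
E: 6·0+1·3 = 3 | 1·3+5·0 = 3
Q: 6·5+1·5 = 35 | 1·0+5·7 = 35
M: 6·2+1·0 = 12 | 1·7+5·1 = 12
gcd(6,1,1,5) = 1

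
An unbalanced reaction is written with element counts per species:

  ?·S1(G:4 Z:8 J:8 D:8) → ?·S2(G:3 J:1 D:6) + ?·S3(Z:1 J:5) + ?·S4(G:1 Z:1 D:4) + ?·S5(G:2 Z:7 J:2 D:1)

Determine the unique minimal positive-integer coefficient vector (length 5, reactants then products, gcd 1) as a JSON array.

G: 5·4 = 20 | 2·3+6·0+6·1+4·2 = 20
Z: 5·8 = 40 | 2·0+6·1+6·1+4·7 = 40
J: 5·8 = 40 | 2·1+6·5+6·0+4·2 = 40
D: 5·8 = 40 | 2·6+6·0+6·4+4·1 = 40
gcd(5,2,6,6,4) = 1

Coefficients: [5, 2, 6, 6, 4]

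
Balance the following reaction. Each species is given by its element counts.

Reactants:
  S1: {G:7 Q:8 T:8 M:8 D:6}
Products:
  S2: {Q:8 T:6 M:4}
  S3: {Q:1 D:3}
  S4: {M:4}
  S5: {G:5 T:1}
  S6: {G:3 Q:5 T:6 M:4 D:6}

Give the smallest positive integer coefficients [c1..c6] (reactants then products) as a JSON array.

G: 6·7 = 42 | 3·0+4·0+5·0+6·5+4·3 = 42
Q: 6·8 = 48 | 3·8+4·1+5·0+6·0+4·5 = 48
T: 6·8 = 48 | 3·6+4·0+5·0+6·1+4·6 = 48
M: 6·8 = 48 | 3·4+4·0+5·4+6·0+4·4 = 48
D: 6·6 = 36 | 3·0+4·3+5·0+6·0+4·6 = 36
gcd(6,3,4,5,6,4) = 1

Coefficients: [6, 3, 4, 5, 6, 4]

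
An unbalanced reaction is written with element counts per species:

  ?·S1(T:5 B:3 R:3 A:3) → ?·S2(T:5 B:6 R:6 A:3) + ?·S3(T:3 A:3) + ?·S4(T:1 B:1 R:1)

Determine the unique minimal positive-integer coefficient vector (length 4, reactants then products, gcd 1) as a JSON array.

Coefficients: [4, 1, 3, 6]

T: 4·5 = 20 | 1·5+3·3+6·1 = 20
B: 4·3 = 12 | 1·6+3·0+6·1 = 12
R: 4·3 = 12 | 1·6+3·0+6·1 = 12
A: 4·3 = 12 | 1·3+3·3+6·0 = 12
gcd(4,1,3,6) = 1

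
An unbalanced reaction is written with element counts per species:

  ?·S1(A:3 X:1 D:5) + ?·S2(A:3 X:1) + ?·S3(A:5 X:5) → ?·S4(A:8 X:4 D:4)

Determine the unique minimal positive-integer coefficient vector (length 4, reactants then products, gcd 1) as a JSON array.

Coefficients: [4, 6, 2, 5]

A: 4·3+6·3+2·5 = 40 | 5·8 = 40
X: 4·1+6·1+2·5 = 20 | 5·4 = 20
D: 4·5+6·0+2·0 = 20 | 5·4 = 20
gcd(4,6,2,5) = 1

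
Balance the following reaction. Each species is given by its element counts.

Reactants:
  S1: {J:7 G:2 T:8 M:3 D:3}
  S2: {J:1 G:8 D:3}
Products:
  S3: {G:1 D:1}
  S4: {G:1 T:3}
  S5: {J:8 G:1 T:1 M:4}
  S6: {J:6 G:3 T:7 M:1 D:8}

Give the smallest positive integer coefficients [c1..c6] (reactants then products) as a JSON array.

Coefficients: [3, 1, 4, 5, 2, 1]

J: 3·7+1·1 = 22 | 4·0+5·0+2·8+1·6 = 22
G: 3·2+1·8 = 14 | 4·1+5·1+2·1+1·3 = 14
T: 3·8+1·0 = 24 | 4·0+5·3+2·1+1·7 = 24
M: 3·3+1·0 = 9 | 4·0+5·0+2·4+1·1 = 9
D: 3·3+1·3 = 12 | 4·1+5·0+2·0+1·8 = 12
gcd(3,1,4,5,2,1) = 1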